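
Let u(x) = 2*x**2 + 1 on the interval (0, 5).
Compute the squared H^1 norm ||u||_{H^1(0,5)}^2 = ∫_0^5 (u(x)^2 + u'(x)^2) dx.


||u||_{H^1}^2 = 10015/3

The H^1 norm (squared) on an interval (0, L) is
  ||u||_{H^1}^2 = ∫_0^L u(x)^2 dx + ∫_0^L u'(x)^2 dx.
Compute u'(x) = 4*x.
Then u(x)^2 = 4*x**4 + 4*x**2 + 1 and u'(x)^2 = 16*x**2.
Integrate each monomial from 0 to 5 using ∫_0^5 c·x^n dx = c·5^(n+1)/(n+1):
  ∫_0^5 u(x)^2 dx = ∫_0^5 (4*x^4 + 4*x^2 + 1) dx. Term by term:
    ∫_0^5 4*x^4 dx = 2500;  ∫_0^5 4*x^2 dx = 500/3;  ∫_0^5 1 dx = 5.
  Sum: 2500 + 500/3 + 5 = 8015/3.
  ∫_0^5 u'(x)^2 dx = ∫_0^5 (16*x^2) dx. Term by term:
    ∫_0^5 16*x^2 dx = 2000/3.
Adding: ||u||_{H^1}^2 = 8015/3 + 2000/3 = 10015/3.


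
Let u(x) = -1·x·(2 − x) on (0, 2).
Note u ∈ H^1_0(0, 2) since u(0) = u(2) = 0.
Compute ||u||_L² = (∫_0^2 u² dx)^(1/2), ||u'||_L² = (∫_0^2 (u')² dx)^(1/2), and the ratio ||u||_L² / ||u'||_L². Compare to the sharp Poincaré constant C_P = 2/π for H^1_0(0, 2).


||u||_L² / ||u'||_L² = sqrt(10)/5 < C_P = 2/π.

u(x) = -1·x·(2 − x), so u'(x) = 2*x - 2.
u(x) = -1·x·(2 − x) vanishes at x = 0 and x = 2, so u ∈ H^1_0(0, 2). Differentiate via the product rule and integrate the resulting polynomials term by term.
  ∫_0^2 u² dx = ∫_0^2 (x^4 - 4*x^3 + 4*x^2) dx. Term by term:
    ∫_0^2 x^4 dx = 32/5;  ∫_0^2 -4*x^3 dx = -16;  ∫_0^2 4*x^2 dx = 32/3.
  Sum: 32/5 − 16 + 32/3 = 16/15.
  ∫_0^2 (u')² dx = ∫_0^2 (4*x^2 - 8*x + 4) dx. Term by term:
    ∫_0^2 4*x^2 dx = 32/3;  ∫_0^2 -8*x dx = -16;  ∫_0^2 4 dx = 8.
  Sum: 32/3 − 16 + 8 = 8/3.
∫_0^2 u² dx = 16/15, so ||u||_L² = 4*sqrt(15)/15.
∫_0^2 (u')² dx = 8/3, so ||u'||_L² = 2*sqrt(6)/3.
Ratio ||u||_L² / ||u'||_L² = sqrt(10)/5.
Sharp Poincaré constant on H^1_0(0, 2) is C_P = L/π = 2/π, achieved by sin(π/2·x).
A polynomial bump cannot attain the sharp Poincaré constant (only the first sine eigenfunction does), so the ratio is strictly less than C_P, consistent with ||u||_L² ≤ C_P ||u'||_L².


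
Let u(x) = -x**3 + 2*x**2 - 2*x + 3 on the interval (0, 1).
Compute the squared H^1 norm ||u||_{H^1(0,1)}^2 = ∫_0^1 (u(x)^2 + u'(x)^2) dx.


||u||_{H^1}^2 = 493/70

The H^1 norm (squared) on an interval (0, L) is
  ||u||_{H^1}^2 = ∫_0^L u(x)^2 dx + ∫_0^L u'(x)^2 dx.
Compute u'(x) = -3*x**2 + 4*x - 2.
Then u(x)^2 = x**6 - 4*x**5 + 8*x**4 - 14*x**3 + 16*x**2 - 12*x + 9 and u'(x)^2 = 9*x**4 - 24*x**3 + 28*x**2 - 16*x + 4.
Integrate each monomial from 0 to 1 using ∫_0^1 c·x^n dx = c·1^(n+1)/(n+1):
  ∫_0^1 u(x)^2 dx = ∫_0^1 (x^6 - 4*x^5 + 8*x^4 - 14*x^3 + 16*x^2 - 12*x + 9) dx. Term by term:
    ∫_0^1 x^6 dx = 1/7;  ∫_0^1 -4*x^5 dx = -2/3;  ∫_0^1 8*x^4 dx = 8/5;
    ∫_0^1 -14*x^3 dx = -7/2;  ∫_0^1 16*x^2 dx = 16/3;  ∫_0^1 -12*x dx = -6;
    ∫_0^1 9 dx = 9.
  Sum: 1/7 − 2/3 + 8/5 − 7/2 + 16/3 − 6 + 9 = 1241/210.
  ∫_0^1 u'(x)^2 dx = ∫_0^1 (9*x^4 - 24*x^3 + 28*x^2 - 16*x + 4) dx. Term by term:
    ∫_0^1 9*x^4 dx = 9/5;  ∫_0^1 -24*x^3 dx = -6;  ∫_0^1 28*x^2 dx = 28/3;
    ∫_0^1 -16*x dx = -8;  ∫_0^1 4 dx = 4.
  Sum: 9/5 − 6 + 28/3 − 8 + 4 = 17/15.
Adding: ||u||_{H^1}^2 = 1241/210 + 17/15 = 493/70.


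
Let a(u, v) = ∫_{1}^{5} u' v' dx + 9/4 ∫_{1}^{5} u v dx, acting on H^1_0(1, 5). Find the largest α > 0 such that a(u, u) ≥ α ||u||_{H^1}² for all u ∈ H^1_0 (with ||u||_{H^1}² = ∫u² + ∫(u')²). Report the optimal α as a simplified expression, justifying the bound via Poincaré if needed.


α = 1

Coercivity of a(·,·) on H^1_0(1, 5) means a(u, u) ≥ α ||u||_{H^1}² for every u ∈ H^1_0.
The interval has length L = 4, and Poincaré/coercivity depend only on L. Here a(u, u) = ∫(u')² + (9/4)·∫u².
Here c = 9/4 ≥ 1, so a(u,u) = ∫(u')² + c∫u² ≥ ∫(u')² + ∫u² = ||u||_{H^1}², i.e. α = 1 works. No larger α is possible: a(u,u) ≥ α||u||_{H^1}² means (1−α)∫(u')² ≥ (α−c)∫u², and for the modes u_n = sin(nπ(x−x₀)/L) (x₀ the left endpoint) one has ∫u_n²/∫(u_n')² = (L/(nπ))² → 0, so a(u_n,u_n)/||u_n||_{H^1}² → 1. Hence the optimal constant is α = 1.
Therefore α = 1.


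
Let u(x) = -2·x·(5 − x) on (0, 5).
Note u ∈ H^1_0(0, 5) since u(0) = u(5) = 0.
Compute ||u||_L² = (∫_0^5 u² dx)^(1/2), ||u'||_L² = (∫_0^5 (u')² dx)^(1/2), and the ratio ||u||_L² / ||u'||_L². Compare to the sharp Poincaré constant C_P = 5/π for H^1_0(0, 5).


||u||_L² / ||u'||_L² = sqrt(10)/2 < C_P = 5/π.

u(x) = -2·x·(5 − x), so u'(x) = 4*x - 10.
u(x) = -2·x·(5 − x) vanishes at x = 0 and x = 5, so u ∈ H^1_0(0, 5). Differentiate via the product rule and integrate the resulting polynomials term by term.
  ∫_0^5 u² dx = ∫_0^5 (4*x^4 - 40*x^3 + 100*x^2) dx. Term by term:
    ∫_0^5 4*x^4 dx = 2500;  ∫_0^5 -40*x^3 dx = -6250;  ∫_0^5 100*x^2 dx = 12500/3.
  Sum: 2500 − 6250 + 12500/3 = 1250/3.
  ∫_0^5 (u')² dx = ∫_0^5 (16*x^2 - 80*x + 100) dx. Term by term:
    ∫_0^5 16*x^2 dx = 2000/3;  ∫_0^5 -80*x dx = -1000;  ∫_0^5 100 dx = 500.
  Sum: 2000/3 − 1000 + 500 = 500/3.
∫_0^5 u² dx = 1250/3, so ||u||_L² = 25*sqrt(6)/3.
∫_0^5 (u')² dx = 500/3, so ||u'||_L² = 10*sqrt(15)/3.
Ratio ||u||_L² / ||u'||_L² = sqrt(10)/2.
Sharp Poincaré constant on H^1_0(0, 5) is C_P = L/π = 5/π, achieved by sin(π/5·x).
A polynomial bump cannot attain the sharp Poincaré constant (only the first sine eigenfunction does), so the ratio is strictly less than C_P, consistent with ||u||_L² ≤ C_P ||u'||_L².


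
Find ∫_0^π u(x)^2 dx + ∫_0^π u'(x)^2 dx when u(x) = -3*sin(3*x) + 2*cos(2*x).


||u||_{H^1(0,π)}^2 = -72 + 55*π

u'(x) = -4*sin(2*x) - 9*cos(3*x).
Expand u² and (u')² and integrate term by term on (0, π), using: for integers n ≥ 1, ∫_0^π sin²(nx) dx = ∫_0^π cos²(nx) dx = π/2; for n ≠ n', ∫_0^π sin(nx)sin(n'x) dx = ∫_0^π cos(nx)cos(n'x) dx = 0; and by product-to-sum, ∫_0^π sin(nx)cos(n'x) dx = ½∫_0^π [sin((n+n')x) + sin((n−n')x)] dx, which is 0 when n+n' is even and 2n/(n²−n'²) when n+n' is odd (it need not vanish on (0, π)).
  u² squared terms: (-3)²·∫sin(3x)² dx = 9·π/2 = 9*π/2;  (2)²·∫cos(2x)² dx = 4·π/2 = 2*π.
  u² cross terms: 2·(-3)·(2)·∫sin(3x)·cos(2x) dx = -12·(6/5) = -72/5.
  So ∫_0^π u² dx = 9*π/2 + 2*π − 72/5 = -72/5 + 13*π/2.
  (u')² squared terms: (-9)²·∫cos(3x)² dx = 81·π/2 = 81*π/2;  (-4)²·∫sin(2x)² dx = 16·π/2 = 8*π.
  (u')² cross terms: 2·(-9)·(-4)·∫cos(3x)·sin(2x) dx = 72·(-4/5) = -288/5.
  So ∫_0^π (u')² dx = 81*π/2 + 8*π − 288/5 = -288/5 + 97*π/2.
||u||_{H^1}^2 = (-72/5 + 13*π/2) + (-288/5 + 97*π/2) = -72 + 55*π.


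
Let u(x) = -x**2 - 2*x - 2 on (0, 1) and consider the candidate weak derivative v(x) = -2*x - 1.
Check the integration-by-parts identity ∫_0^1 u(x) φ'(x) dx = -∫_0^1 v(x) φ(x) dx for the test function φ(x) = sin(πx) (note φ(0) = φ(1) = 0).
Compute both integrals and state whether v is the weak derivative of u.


LHS = 6/π, RHS = 4/π. No, v is not the weak derivative of u.

u(x) = -x**2 - 2*x - 2, classical derivative u'(x) = -2*x - 2.
φ(x) = sin(πx), so φ'(x) = π*cos(π*x).
Note φ(0) = φ(1) = 0, so the boundary term u·φ vanishes.
LHS = ∫_0^1 u(x) φ'(x) dx = ∫_0^1 (-π*x^2*cos(π*x) - 2*π*x*cos(π*x) - 2*π*cos(π*x)) dx. Term by term:
  ∫_0^1 -2*π*cos(π*x) dx = 0;  ∫_0^1 -π*x^2*cos(π*x) dx = 2/π;  ∫_0^1 -2*π*x*cos(π*x) dx = 4/π.
Sum: 0 + 2/π + 4/π = 6/π.
So LHS = 6/π.
∫_0^1 v(x) φ(x) dx = ∫_0^1 (-2*x*sin(π*x) - sin(π*x)) dx. Term by term:
  ∫_0^1 -sin(π*x) dx = -2/π;  ∫_0^1 -2*x*sin(π*x) dx = -2/π.
Sum: -2/π − 2/π = -4/π.
So RHS = -∫_0^1 v(x) φ(x) dx = 4/π.
LHS − RHS = 2/π ≠ 0, so the identity fails.
(For a valid weak derivative the identity must hold for EVERY test function, in particular this one. The failure shows v is NOT the weak derivative of u.)
Correct weak derivative would be u'(x) = -2*x - 2.


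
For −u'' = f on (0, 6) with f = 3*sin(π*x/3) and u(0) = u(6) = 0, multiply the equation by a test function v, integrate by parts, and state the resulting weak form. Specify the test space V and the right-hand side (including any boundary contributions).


V = H^1_0(0, 6) (so v(0) = v(6) = 0); weak form: ∫_0^6 u'v' dx = ∫_0^6 (3*sin(π*x/3)) v dx for all v ∈ V.

Multiply both sides by a test function v and integrate from 0 to 6:
  ∫_0^6 −u''(x) v(x) dx = ∫_0^6 f(x) v(x) dx.
Integrate the LHS by parts once:
  ∫_0^6 −u'' v dx = −[u'(x) v(x)]_0^6 + ∫_0^6 u'(x) v'(x) dx.
Thus ∫_0^6 u'(x) v'(x) dx = ∫_0^6 f(x) v(x) dx + [u'(x) v(x)]_0^6.
Choose V so that boundary terms are either known or forced to vanish.
u is Dirichlet: u(0) = u(6) = 0. Let V = H^1_0(0, 6); then v(0) = v(6) = 0, and [u' v]_0^6 = 0.
Weak formulation: find u (satisfying any essential BC) such that ∫_0^6 u'(x) v'(x) dx = ∫_0^6 f v dx for all v ∈ V.
Substituting f(x) = 3*sin(π*x/3), the right-hand side is ∫_0^6 (3*sin(π*x/3)) v dx.


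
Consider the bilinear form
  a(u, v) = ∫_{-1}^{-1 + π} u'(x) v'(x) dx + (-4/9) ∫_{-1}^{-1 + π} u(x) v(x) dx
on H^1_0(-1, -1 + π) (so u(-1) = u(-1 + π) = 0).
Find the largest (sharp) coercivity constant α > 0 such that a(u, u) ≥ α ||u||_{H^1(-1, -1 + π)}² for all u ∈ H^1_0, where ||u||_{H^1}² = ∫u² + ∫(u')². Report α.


α = 5/18

Coercivity of a(·,·) on H^1_0(-1, -1 + π) means a(u, u) ≥ α ||u||_{H^1}² for every u ∈ H^1_0.
The interval has length L = π, and Poincaré/coercivity depend only on L. Here a(u, u) = ∫(u')² + (-4/9)·∫u².
Here c = -4/9 < 0 with |c| < (π/L)² = 1, so coercivity still holds. The condition a(u,u) ≥ α||u||_{H^1}² reads (1−α)∫(u')² ≥ (α−c)∫u². Any admissible α is ≤ 1 (rapidly oscillating u have ∫u²/∫(u')² → 0), and α = 1 would force 0 ≥ (1−c)∫u², impossible since c < 1; so 1−α > 0. By the sharp Poincaré inequality on H^1_0 of an interval of length L, ∫(u')² ≥ (π/L)²∫u² with equality for the first sine mode sin(π(x−x₀)/L) (x₀ the left endpoint), so the inequality holds for all u iff (1−α)(π/L)² ≥ α − c, i.e. α ≤ ((π/L)² + c)/((π/L)² + 1) = (1 + c(L/π)²)/(1 + (L/π)²). (Direct route, valid since c ≤ 0: Poincaré gives c∫u² ≥ c(L/π)²∫(u')², so a(u,u) ≥ (1 + c(L/π)²)∫(u')², while ||u||_{H^1}² ≤ (1 + (L/π)²)∫(u')²; dividing yields the same α.) With (π/L)² = 1 and c = -4/9, the largest admissible constant is α = ((π/L)² + c)/((π/L)² + 1).
Simplifying, α = 5/18.


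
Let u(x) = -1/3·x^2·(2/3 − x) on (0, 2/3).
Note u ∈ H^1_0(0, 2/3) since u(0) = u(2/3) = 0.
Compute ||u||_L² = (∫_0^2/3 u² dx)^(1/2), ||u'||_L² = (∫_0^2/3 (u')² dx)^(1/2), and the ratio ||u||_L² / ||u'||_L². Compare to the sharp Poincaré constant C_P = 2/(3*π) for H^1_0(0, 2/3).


||u||_L² / ||u'||_L² = sqrt(14)/21 < C_P = 2/(3*π).

u(x) = -1/3·x^2·(2/3 − x), so u'(x) = x*(9*x - 4)/9.
u(x) = -1/3·x^2·(2/3 − x) vanishes at x = 0 and x = 2/3, so u ∈ H^1_0(0, 2/3). Differentiate via the product rule and integrate the resulting polynomials term by term.
  ∫_0^2/3 u² dx = ∫_0^2/3 (x^6/9 - 4*x^5/27 + 4*x^4/81) dx. Term by term:
    ∫_0^2/3 x^6/9 dx = 128/137781;  ∫_0^2/3 -4*x^5/27 dx = -128/59049;  ∫_0^2/3 4*x^4/81 dx = 128/98415.
  Sum: 128/137781 − 128/59049 + 128/98415 = 128/2066715.
  ∫_0^2/3 (u')² dx = ∫_0^2/3 (x^4 - 8*x^3/9 + 16*x^2/81) dx. Term by term:
    ∫_0^2/3 x^4 dx = 32/1215;  ∫_0^2/3 -8*x^3/9 dx = -32/729;  ∫_0^2/3 16*x^2/81 dx = 128/6561.
  Sum: 32/1215 − 32/729 + 128/6561 = 64/32805.
∫_0^2/3 u² dx = 128/2066715, so ||u||_L² = 8*sqrt(70)/8505.
∫_0^2/3 (u')² dx = 64/32805, so ||u'||_L² = 8*sqrt(5)/405.
Ratio ||u||_L² / ||u'||_L² = sqrt(14)/21.
Sharp Poincaré constant on H^1_0(0, 2/3) is C_P = L/π = 2/(3*π), achieved by sin(3*π/2·x).
A polynomial bump cannot attain the sharp Poincaré constant (only the first sine eigenfunction does), so the ratio is strictly less than C_P, consistent with ||u||_L² ≤ C_P ||u'||_L².


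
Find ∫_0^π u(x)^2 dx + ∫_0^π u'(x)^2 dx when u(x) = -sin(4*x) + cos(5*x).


||u||_{H^1(0,π)}^2 = 416/9 + 43*π/2

u'(x) = -5*sin(5*x) - 4*cos(4*x).
Expand u² and (u')² and integrate term by term on (0, π), using: for integers n ≥ 1, ∫_0^π sin²(nx) dx = ∫_0^π cos²(nx) dx = π/2; for n ≠ n', ∫_0^π sin(nx)sin(n'x) dx = ∫_0^π cos(nx)cos(n'x) dx = 0; and by product-to-sum, ∫_0^π sin(nx)cos(n'x) dx = ½∫_0^π [sin((n+n')x) + sin((n−n')x)] dx, which is 0 when n+n' is even and 2n/(n²−n'²) when n+n' is odd (it need not vanish on (0, π)).
  u² squared terms: (-1)²·∫sin(4x)² dx = 1·π/2 = π/2;  (1)²·∫cos(5x)² dx = 1·π/2 = π/2.
  u² cross terms: 2·(-1)·(1)·∫sin(4x)·cos(5x) dx = -2·(-8/9) = 16/9.
  So ∫_0^π u² dx = π/2 + π/2 + 16/9 = 16/9 + π.
  (u')² squared terms: (-5)²·∫sin(5x)² dx = 25·π/2 = 25*π/2;  (-4)²·∫cos(4x)² dx = 16·π/2 = 8*π.
  (u')² cross terms: 2·(-5)·(-4)·∫sin(5x)·cos(4x) dx = 40·(10/9) = 400/9.
  So ∫_0^π (u')² dx = 25*π/2 + 8*π + 400/9 = 400/9 + 41*π/2.
||u||_{H^1}^2 = (16/9 + π) + (400/9 + 41*π/2) = 416/9 + 43*π/2.


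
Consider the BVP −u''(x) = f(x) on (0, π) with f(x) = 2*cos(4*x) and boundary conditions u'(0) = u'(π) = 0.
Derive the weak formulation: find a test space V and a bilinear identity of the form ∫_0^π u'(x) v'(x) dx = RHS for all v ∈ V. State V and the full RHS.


V = H^1(0, π) (no boundary constraint on v; u is determined up to an additive constant); weak form: ∫_0^π u'v' dx = ∫_0^π (2*cos(4*x)) v dx for all v ∈ V.

Multiply both sides by a test function v and integrate from 0 to π:
  ∫_0^π −u''(x) v(x) dx = ∫_0^π f(x) v(x) dx.
Integrate the LHS by parts once:
  ∫_0^π −u'' v dx = −[u'(x) v(x)]_0^π + ∫_0^π u'(x) v'(x) dx.
Thus ∫_0^π u'(x) v'(x) dx = ∫_0^π f(x) v(x) dx + [u'(x) v(x)]_0^π.
Choose V so that boundary terms are either known or forced to vanish.
u has homogeneous Neumann: u'(0) = u'(π) = 0. So [u' v]_0^π = 0·v(π) − 0·v(0) = 0 for any v; take V = H^1(0, π).
Weak formulation: find u (satisfying any essential BC) such that ∫_0^π u'(x) v'(x) dx = ∫_0^π f v dx for all v ∈ V (homogeneous Neumann, so boundary terms vanish).
Substituting f(x) = 2*cos(4*x), the right-hand side is ∫_0^π (2*cos(4*x)) v dx.
Compatibility check (pure Neumann): taking v ≡ 1 ∈ V gives 0 = ∫_0^π f dx + (0) − (0), i.e. ∫_0^π f dx must equal u'(0) − u'(π) = 0. Indeed ∫_0^π (2*cos(4*x)) dx = 0, so the data are compatible. The solution is then unique only up to an additive constant (fix it e.g. by requiring ∫_0^π u dx = 0).


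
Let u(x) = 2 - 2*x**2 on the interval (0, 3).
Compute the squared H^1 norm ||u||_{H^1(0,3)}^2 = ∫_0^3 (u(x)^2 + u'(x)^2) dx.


||u||_{H^1}^2 = 1392/5

The H^1 norm (squared) on an interval (0, L) is
  ||u||_{H^1}^2 = ∫_0^L u(x)^2 dx + ∫_0^L u'(x)^2 dx.
Compute u'(x) = -4*x.
Then u(x)^2 = 4*x**4 - 8*x**2 + 4 and u'(x)^2 = 16*x**2.
Integrate each monomial from 0 to 3 using ∫_0^3 c·x^n dx = c·3^(n+1)/(n+1):
  ∫_0^3 u(x)^2 dx = ∫_0^3 (4*x^4 - 8*x^2 + 4) dx. Term by term:
    ∫_0^3 4*x^4 dx = 972/5;  ∫_0^3 -8*x^2 dx = -72;  ∫_0^3 4 dx = 12.
  Sum: 972/5 − 72 + 12 = 672/5.
  ∫_0^3 u'(x)^2 dx = ∫_0^3 (16*x^2) dx. Term by term:
    ∫_0^3 16*x^2 dx = 144.
Adding: ||u||_{H^1}^2 = 672/5 + 144 = 1392/5.


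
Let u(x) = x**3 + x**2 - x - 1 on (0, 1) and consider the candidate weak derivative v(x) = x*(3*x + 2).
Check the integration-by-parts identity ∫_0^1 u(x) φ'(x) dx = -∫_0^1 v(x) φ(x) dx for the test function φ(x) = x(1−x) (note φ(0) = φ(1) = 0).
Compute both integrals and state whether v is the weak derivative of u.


LHS = -3/20, RHS = -19/60. No, v is not the weak derivative of u.

u(x) = x**3 + x**2 - x - 1, classical derivative u'(x) = 3*x**2 + 2*x - 1.
φ(x) = x(1−x), so φ'(x) = 1 - 2*x.
Note φ(0) = φ(1) = 0, so the boundary term u·φ vanishes.
LHS = ∫_0^1 u(x) φ'(x) dx = ∫_0^1 (-2*x^4 - x^3 + 3*x^2 + x - 1) dx. Term by term:
  ∫_0^1 -2*x^4 dx = -2/5;  ∫_0^1 -x^3 dx = -1/4;  ∫_0^1 3*x^2 dx = 1;
  ∫_0^1 x dx = 1/2;  ∫_0^1 -1 dx = -1.
Sum: -2/5 − 1/4 + 1 + 1/2 − 1 = -3/20.
So LHS = -3/20.
∫_0^1 v(x) φ(x) dx = ∫_0^1 (-3*x^4 + x^3 + 2*x^2) dx. Term by term:
  ∫_0^1 -3*x^4 dx = -3/5;  ∫_0^1 x^3 dx = 1/4;  ∫_0^1 2*x^2 dx = 2/3.
Sum: -3/5 + 1/4 + 2/3 = 19/60.
So RHS = -∫_0^1 v(x) φ(x) dx = -19/60.
LHS − RHS = 1/6 ≠ 0, so the identity fails.
(For a valid weak derivative the identity must hold for EVERY test function, in particular this one. The failure shows v is NOT the weak derivative of u.)
Correct weak derivative would be u'(x) = 3*x**2 + 2*x - 1.


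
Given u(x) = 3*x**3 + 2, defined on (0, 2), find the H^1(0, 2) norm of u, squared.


||u||_{H^1}^2 = 25864/35

The H^1 norm (squared) on an interval (0, L) is
  ||u||_{H^1}^2 = ∫_0^L u(x)^2 dx + ∫_0^L u'(x)^2 dx.
Compute u'(x) = 9*x**2.
Then u(x)^2 = 9*x**6 + 12*x**3 + 4 and u'(x)^2 = 81*x**4.
Integrate each monomial from 0 to 2 using ∫_0^2 c·x^n dx = c·2^(n+1)/(n+1):
  ∫_0^2 u(x)^2 dx = ∫_0^2 (9*x^6 + 12*x^3 + 4) dx. Term by term:
    ∫_0^2 9*x^6 dx = 1152/7;  ∫_0^2 12*x^3 dx = 48;  ∫_0^2 4 dx = 8.
  Sum: 1152/7 + 48 + 8 = 1544/7.
  ∫_0^2 u'(x)^2 dx = ∫_0^2 (81*x^4) dx. Term by term:
    ∫_0^2 81*x^4 dx = 2592/5.
Adding: ||u||_{H^1}^2 = 1544/7 + 2592/5 = 25864/35.


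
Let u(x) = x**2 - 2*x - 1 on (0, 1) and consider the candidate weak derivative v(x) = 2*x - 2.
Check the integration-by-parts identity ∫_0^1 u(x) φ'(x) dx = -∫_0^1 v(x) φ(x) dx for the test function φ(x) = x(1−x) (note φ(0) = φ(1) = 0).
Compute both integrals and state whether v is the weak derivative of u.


LHS = 1/6, RHS = 1/6. Yes, v = u' weakly.

u(x) = x**2 - 2*x - 1, classical derivative u'(x) = 2*x - 2.
φ(x) = x(1−x), so φ'(x) = 1 - 2*x.
Note φ(0) = φ(1) = 0, so the boundary term u·φ vanishes.
LHS = ∫_0^1 u(x) φ'(x) dx = ∫_0^1 (-2*x^3 + 5*x^2 - 1) dx. Term by term:
  ∫_0^1 -2*x^3 dx = -1/2;  ∫_0^1 5*x^2 dx = 5/3;  ∫_0^1 -1 dx = -1.
Sum: -1/2 + 5/3 − 1 = 1/6.
So LHS = 1/6.
∫_0^1 v(x) φ(x) dx = ∫_0^1 (-2*x^3 + 4*x^2 - 2*x) dx. Term by term:
  ∫_0^1 -2*x^3 dx = -1/2;  ∫_0^1 4*x^2 dx = 4/3;  ∫_0^1 -2*x dx = -1.
Sum: -1/2 + 4/3 − 1 = -1/6.
So RHS = -∫_0^1 v(x) φ(x) dx = 1/6.
LHS = RHS, so the identity holds for this test φ.
Moreover u is smooth here and v(x) = u'(x) = 2*x - 2 pointwise, so the identity holds for every test function. Hence v is the weak derivative of u.


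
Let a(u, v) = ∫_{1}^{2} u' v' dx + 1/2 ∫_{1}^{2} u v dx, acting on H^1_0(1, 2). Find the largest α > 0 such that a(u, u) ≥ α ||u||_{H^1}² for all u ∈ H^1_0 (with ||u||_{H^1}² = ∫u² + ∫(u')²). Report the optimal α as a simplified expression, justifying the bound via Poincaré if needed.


α = (1/2 + π^2)/(1 + π^2)

Coercivity of a(·,·) on H^1_0(1, 2) means a(u, u) ≥ α ||u||_{H^1}² for every u ∈ H^1_0.
The interval has length L = 1, and Poincaré/coercivity depend only on L. Here a(u, u) = ∫(u')² + (1/2)·∫u².
Here 0 < c = 1/2 < 1. The condition a(u,u) ≥ α||u||_{H^1}² reads (1−α)∫(u')² ≥ (α−c)∫u². Any admissible α is ≤ 1 (rapidly oscillating u have ∫u²/∫(u')² → 0), and α = 1 would force 0 ≥ (1−c)∫u², impossible since c < 1; so 1−α > 0. By the sharp Poincaré inequality on H^1_0 of an interval of length L, ∫(u')² ≥ (π/L)²∫u² with equality for the first sine mode sin(π(x−x₀)/L) (x₀ the left endpoint), so the inequality holds for all u iff (1−α)(π/L)² ≥ α − c, i.e. α ≤ ((π/L)² + c)/((π/L)² + 1) = (1 + c(L/π)²)/(1 + (L/π)²). With (π/L)² = π^2 and c = 1/2, the largest admissible constant is α = ((π/L)² + c)/((π/L)² + 1).
Simplifying, α = (1/2 + π^2)/(1 + π^2).


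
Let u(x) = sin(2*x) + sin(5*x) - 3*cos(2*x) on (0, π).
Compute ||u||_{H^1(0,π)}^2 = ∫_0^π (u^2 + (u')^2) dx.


||u||_{H^1(0,π)}^2 = -100/7 + 38*π

u'(x) = 6*sin(2*x) + 2*cos(2*x) + 5*cos(5*x).
Expand u² and (u')² and integrate term by term on (0, π), using: for integers n ≥ 1, ∫_0^π sin²(nx) dx = ∫_0^π cos²(nx) dx = π/2; for n ≠ n', ∫_0^π sin(nx)sin(n'x) dx = ∫_0^π cos(nx)cos(n'x) dx = 0; and by product-to-sum, ∫_0^π sin(nx)cos(n'x) dx = ½∫_0^π [sin((n+n')x) + sin((n−n')x)] dx, which is 0 when n+n' is even and 2n/(n²−n'²) when n+n' is odd (it need not vanish on (0, π)).
  u² squared terms: (-3)²·∫cos(2x)² dx = 9·π/2 = 9*π/2;  (1)²·∫sin(2x)² dx = 1·π/2 = π/2;  (1)²·∫sin(5x)² dx = 1·π/2 = π/2.
  u² cross terms: 2·(-3)·(1)·∫cos(2x)·sin(2x) dx = -6·(0) = 0;  2·(-3)·(1)·∫cos(2x)·sin(5x) dx = -6·(10/21) = -20/7;  2·(1)·(1)·∫sin(2x)·sin(5x) dx = 2·(0) = 0.
  So ∫_0^π u² dx = 9*π/2 + π/2 + π/2 + 0 − 20/7 + 0 = -20/7 + 11*π/2.
  (u')² squared terms: (2)²·∫cos(2x)² dx = 4·π/2 = 2*π;  (5)²·∫cos(5x)² dx = 25·π/2 = 25*π/2;  (6)²·∫sin(2x)² dx = 36·π/2 = 18*π.
  (u')² cross terms: 2·(2)·(5)·∫cos(2x)·cos(5x) dx = 20·(0) = 0;  2·(2)·(6)·∫cos(2x)·sin(2x) dx = 24·(0) = 0;  2·(5)·(6)·∫cos(5x)·sin(2x) dx = 60·(-4/21) = -80/7.
  So ∫_0^π (u')² dx = 2*π + 25*π/2 + 18*π + 0 + 0 − 80/7 = -80/7 + 65*π/2.
||u||_{H^1}^2 = (-20/7 + 11*π/2) + (-80/7 + 65*π/2) = -100/7 + 38*π.


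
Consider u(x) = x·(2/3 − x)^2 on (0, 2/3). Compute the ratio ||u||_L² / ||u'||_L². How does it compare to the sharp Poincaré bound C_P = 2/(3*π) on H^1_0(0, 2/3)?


||u||_L² / ||u'||_L² = sqrt(14)/21 < C_P = 2/(3*π).

u(x) = x·(2/3 − x)^2, so u'(x) = (3*x - 2)*(9*x - 2)/9.
u(x) = x·(2/3 − x)^2 vanishes at x = 0 and x = 2/3, so u ∈ H^1_0(0, 2/3). Differentiate via the product rule and integrate the resulting polynomials term by term.
  ∫_0^2/3 u² dx = ∫_0^2/3 (x^6 - 8*x^5/3 + 8*x^4/3 - 32*x^3/27 + 16*x^2/81) dx. Term by term:
    ∫_0^2/3 x^6 dx = 128/15309;  ∫_0^2/3 -8*x^5/3 dx = -256/6561;  ∫_0^2/3 8*x^4/3 dx = 256/3645;
    ∫_0^2/3 -32*x^3/27 dx = -128/2187;  ∫_0^2/3 16*x^2/81 dx = 128/6561.
  Sum: 128/15309 − 256/6561 + 256/3645 − 128/2187 + 128/6561 = 128/229635.
  ∫_0^2/3 (u')² dx = ∫_0^2/3 (9*x^4 - 16*x^3 + 88*x^2/9 - 64*x/27 + 16/81) dx. Term by term:
    ∫_0^2/3 9*x^4 dx = 32/135;  ∫_0^2/3 -16*x^3 dx = -64/81;  ∫_0^2/3 88*x^2/9 dx = 704/729;
    ∫_0^2/3 -64*x/27 dx = -128/243;  ∫_0^2/3 16/81 dx = 32/243.
  Sum: 32/135 − 64/81 + 704/729 − 128/243 + 32/243 = 64/3645.
∫_0^2/3 u² dx = 128/229635, so ||u||_L² = 8*sqrt(70)/2835.
∫_0^2/3 (u')² dx = 64/3645, so ||u'||_L² = 8*sqrt(5)/135.
Ratio ||u||_L² / ||u'||_L² = sqrt(14)/21.
Sharp Poincaré constant on H^1_0(0, 2/3) is C_P = L/π = 2/(3*π), achieved by sin(3*π/2·x).
A polynomial bump cannot attain the sharp Poincaré constant (only the first sine eigenfunction does), so the ratio is strictly less than C_P, consistent with ||u||_L² ≤ C_P ||u'||_L².


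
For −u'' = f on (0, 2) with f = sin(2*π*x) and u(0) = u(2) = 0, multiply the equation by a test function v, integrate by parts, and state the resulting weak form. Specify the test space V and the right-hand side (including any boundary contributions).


V = H^1_0(0, 2) (so v(0) = v(2) = 0); weak form: ∫_0^2 u'v' dx = ∫_0^2 (sin(2*π*x)) v dx for all v ∈ V.

Multiply both sides by a test function v and integrate from 0 to 2:
  ∫_0^2 −u''(x) v(x) dx = ∫_0^2 f(x) v(x) dx.
Integrate the LHS by parts once:
  ∫_0^2 −u'' v dx = −[u'(x) v(x)]_0^2 + ∫_0^2 u'(x) v'(x) dx.
Thus ∫_0^2 u'(x) v'(x) dx = ∫_0^2 f(x) v(x) dx + [u'(x) v(x)]_0^2.
Choose V so that boundary terms are either known or forced to vanish.
u is Dirichlet: u(0) = u(2) = 0. Let V = H^1_0(0, 2); then v(0) = v(2) = 0, and [u' v]_0^2 = 0.
Weak formulation: find u (satisfying any essential BC) such that ∫_0^2 u'(x) v'(x) dx = ∫_0^2 f v dx for all v ∈ V.
Substituting f(x) = sin(2*π*x), the right-hand side is ∫_0^2 (sin(2*π*x)) v dx.


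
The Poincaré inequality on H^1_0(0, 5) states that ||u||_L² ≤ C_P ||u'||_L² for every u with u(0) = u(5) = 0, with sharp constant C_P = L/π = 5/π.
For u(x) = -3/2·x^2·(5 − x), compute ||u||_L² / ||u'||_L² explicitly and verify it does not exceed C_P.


||u||_L² / ||u'||_L² = 5*sqrt(14)/14 < C_P = 5/π.

u(x) = -3/2·x^2·(5 − x), so u'(x) = 3*x*(3*x - 10)/2.
u(x) = -3/2·x^2·(5 − x) vanishes at x = 0 and x = 5, so u ∈ H^1_0(0, 5). Differentiate via the product rule and integrate the resulting polynomials term by term.
  ∫_0^5 u² dx = ∫_0^5 (9*x^6/4 - 45*x^5/2 + 225*x^4/4) dx. Term by term:
    ∫_0^5 9*x^6/4 dx = 703125/28;  ∫_0^5 -45*x^5/2 dx = -234375/4;  ∫_0^5 225*x^4/4 dx = 140625/4.
  Sum: 703125/28 − 234375/4 + 140625/4 = 46875/28.
  ∫_0^5 (u')² dx = ∫_0^5 (81*x^4/4 - 135*x^3 + 225*x^2) dx. Term by term:
    ∫_0^5 81*x^4/4 dx = 50625/4;  ∫_0^5 -135*x^3 dx = -84375/4;  ∫_0^5 225*x^2 dx = 9375.
  Sum: 50625/4 − 84375/4 + 9375 = 1875/2.
∫_0^5 u² dx = 46875/28, so ||u||_L² = 125*sqrt(21)/14.
∫_0^5 (u')² dx = 1875/2, so ||u'||_L² = 25*sqrt(6)/2.
Ratio ||u||_L² / ||u'||_L² = 5*sqrt(14)/14.
Sharp Poincaré constant on H^1_0(0, 5) is C_P = L/π = 5/π, achieved by sin(π/5·x).
A polynomial bump cannot attain the sharp Poincaré constant (only the first sine eigenfunction does), so the ratio is strictly less than C_P, consistent with ||u||_L² ≤ C_P ||u'||_L².


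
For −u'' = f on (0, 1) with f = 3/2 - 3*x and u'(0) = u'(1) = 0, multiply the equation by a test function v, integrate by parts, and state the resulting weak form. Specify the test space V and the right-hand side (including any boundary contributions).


V = H^1(0, 1) (no boundary constraint on v; u is determined up to an additive constant); weak form: ∫_0^1 u'v' dx = ∫_0^1 (3/2 - 3*x) v dx for all v ∈ V.

Multiply both sides by a test function v and integrate from 0 to 1:
  ∫_0^1 −u''(x) v(x) dx = ∫_0^1 f(x) v(x) dx.
Integrate the LHS by parts once:
  ∫_0^1 −u'' v dx = −[u'(x) v(x)]_0^1 + ∫_0^1 u'(x) v'(x) dx.
Thus ∫_0^1 u'(x) v'(x) dx = ∫_0^1 f(x) v(x) dx + [u'(x) v(x)]_0^1.
Choose V so that boundary terms are either known or forced to vanish.
u has homogeneous Neumann: u'(0) = u'(1) = 0. So [u' v]_0^1 = 0·v(1) − 0·v(0) = 0 for any v; take V = H^1(0, 1).
Weak formulation: find u (satisfying any essential BC) such that ∫_0^1 u'(x) v'(x) dx = ∫_0^1 f v dx for all v ∈ V (homogeneous Neumann, so boundary terms vanish).
Substituting f(x) = 3/2 - 3*x, the right-hand side is ∫_0^1 (3/2 - 3*x) v dx.
Compatibility check (pure Neumann): taking v ≡ 1 ∈ V gives 0 = ∫_0^1 f dx + (0) − (0), i.e. ∫_0^1 f dx must equal u'(0) − u'(1) = 0. Indeed ∫_0^1 (3/2 - 3*x) dx = 0, so the data are compatible. The solution is then unique only up to an additive constant (fix it e.g. by requiring ∫_0^1 u dx = 0).


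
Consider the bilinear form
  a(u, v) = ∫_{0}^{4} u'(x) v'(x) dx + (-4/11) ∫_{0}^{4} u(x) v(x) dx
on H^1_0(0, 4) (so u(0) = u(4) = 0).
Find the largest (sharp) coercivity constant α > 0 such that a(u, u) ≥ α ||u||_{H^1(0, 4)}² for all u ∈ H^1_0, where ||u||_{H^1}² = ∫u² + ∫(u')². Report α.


α = (-64/11 + π^2)/(π^2 + 16)

Coercivity of a(·,·) on H^1_0(0, 4) means a(u, u) ≥ α ||u||_{H^1}² for every u ∈ H^1_0.
The interval has length L = 4, and Poincaré/coercivity depend only on L. Here a(u, u) = ∫(u')² + (-4/11)·∫u².
Here c = -4/11 < 0 with |c| < (π/L)² = π^2/16, so coercivity still holds. The condition a(u,u) ≥ α||u||_{H^1}² reads (1−α)∫(u')² ≥ (α−c)∫u². Any admissible α is ≤ 1 (rapidly oscillating u have ∫u²/∫(u')² → 0), and α = 1 would force 0 ≥ (1−c)∫u², impossible since c < 1; so 1−α > 0. By the sharp Poincaré inequality on H^1_0 of an interval of length L, ∫(u')² ≥ (π/L)²∫u² with equality for the first sine mode sin(π(x−x₀)/L) (x₀ the left endpoint), so the inequality holds for all u iff (1−α)(π/L)² ≥ α − c, i.e. α ≤ ((π/L)² + c)/((π/L)² + 1) = (1 + c(L/π)²)/(1 + (L/π)²). (Direct route, valid since c ≤ 0: Poincaré gives c∫u² ≥ c(L/π)²∫(u')², so a(u,u) ≥ (1 + c(L/π)²)∫(u')², while ||u||_{H^1}² ≤ (1 + (L/π)²)∫(u')²; dividing yields the same α.) With (π/L)² = π^2/16 and c = -4/11, the largest admissible constant is α = ((π/L)² + c)/((π/L)² + 1).
Simplifying, α = (-64/11 + π^2)/(π^2 + 16).


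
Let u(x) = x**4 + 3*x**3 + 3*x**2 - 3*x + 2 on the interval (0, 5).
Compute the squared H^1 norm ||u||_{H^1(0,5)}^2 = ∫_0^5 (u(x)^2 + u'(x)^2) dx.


||u||_{H^1}^2 = 293326055/252

The H^1 norm (squared) on an interval (0, L) is
  ||u||_{H^1}^2 = ∫_0^L u(x)^2 dx + ∫_0^L u'(x)^2 dx.
Compute u'(x) = 4*x**3 + 9*x**2 + 6*x - 3.
Then u(x)^2 = x**8 + 6*x**7 + 15*x**6 + 12*x**5 - 5*x**4 - 6*x**3 + 21*x**2 - 12*x + 4 and u'(x)^2 = 16*x**6 + 72*x**5 + 129*x**4 + 84*x**3 - 18*x**2 - 36*x + 9.
Integrate each monomial from 0 to 5 using ∫_0^5 c·x^n dx = c·5^(n+1)/(n+1):
  ∫_0^5 u(x)^2 dx = ∫_0^5 (x^8 + 6*x^7 + 15*x^6 + 12*x^5 - 5*x^4 - 6*x^3 + 21*x^2 - 12*x + 4) dx. Term by term:
    ∫_0^5 x^8 dx = 1953125/9;  ∫_0^5 6*x^7 dx = 1171875/4;  ∫_0^5 15*x^6 dx = 1171875/7;
    ∫_0^5 12*x^5 dx = 31250;  ∫_0^5 -5*x^4 dx = -3125;  ∫_0^5 -6*x^3 dx = -1875/2;
    ∫_0^5 21*x^2 dx = 875;  ∫_0^5 -12*x dx = -150;  ∫_0^5 4 dx = 20.
  Sum: 1953125/9 + 1171875/4 + 1171875/7 + 31250 − 3125 − 1875/2 + 875 − 150 + 20 = 177742115/252.
  ∫_0^5 u'(x)^2 dx = ∫_0^5 (16*x^6 + 72*x^5 + 129*x^4 + 84*x^3 - 18*x^2 - 36*x + 9) dx. Term by term:
    ∫_0^5 16*x^6 dx = 1250000/7;  ∫_0^5 72*x^5 dx = 187500;  ∫_0^5 129*x^4 dx = 80625;
    ∫_0^5 84*x^3 dx = 13125;  ∫_0^5 -18*x^2 dx = -750;  ∫_0^5 -36*x dx = -450;
    ∫_0^5 9 dx = 45.
  Sum: 1250000/7 + 187500 + 80625 + 13125 − 750 − 450 + 45 = 3210665/7.
Adding: ||u||_{H^1}^2 = 177742115/252 + 3210665/7 = 293326055/252.


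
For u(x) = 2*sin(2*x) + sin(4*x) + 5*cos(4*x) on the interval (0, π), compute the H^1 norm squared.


||u||_{H^1(0,π)}^2 = 231*π

u'(x) = -20*sin(4*x) + 4*cos(2*x) + 4*cos(4*x).
Expand u² and (u')² and integrate term by term on (0, π), using: for integers n ≥ 1, ∫_0^π sin²(nx) dx = ∫_0^π cos²(nx) dx = π/2; for n ≠ n', ∫_0^π sin(nx)sin(n'x) dx = ∫_0^π cos(nx)cos(n'x) dx = 0; and by product-to-sum, ∫_0^π sin(nx)cos(n'x) dx = ½∫_0^π [sin((n+n')x) + sin((n−n')x)] dx, which is 0 when n+n' is even and 2n/(n²−n'²) when n+n' is odd (it need not vanish on (0, π)).
  u² squared terms: (2)²·∫sin(2x)² dx = 4·π/2 = 2*π;  (5)²·∫cos(4x)² dx = 25·π/2 = 25*π/2;  (1)²·∫sin(4x)² dx = 1·π/2 = π/2.
  u² cross terms: 2·(2)·(5)·∫sin(2x)·cos(4x) dx = 20·(0) = 0;  2·(2)·(1)·∫sin(2x)·sin(4x) dx = 4·(0) = 0;  2·(5)·(1)·∫cos(4x)·sin(4x) dx = 10·(0) = 0.
  So ∫_0^π u² dx = 2*π + 25*π/2 + π/2 + 0 + 0 + 0 = 15*π.
  (u')² squared terms: (-20)²·∫sin(4x)² dx = 400·π/2 = 200*π;  (4)²·∫cos(2x)² dx = 16·π/2 = 8*π;  (4)²·∫cos(4x)² dx = 16·π/2 = 8*π.
  (u')² cross terms: 2·(-20)·(4)·∫sin(4x)·cos(2x) dx = -160·(0) = 0;  2·(-20)·(4)·∫sin(4x)·cos(4x) dx = -160·(0) = 0;  2·(4)·(4)·∫cos(2x)·cos(4x) dx = 32·(0) = 0.
  So ∫_0^π (u')² dx = 200*π + 8*π + 8*π + 0 + 0 + 0 = 216*π.
||u||_{H^1}^2 = (15*π) + (216*π) = 231*π.


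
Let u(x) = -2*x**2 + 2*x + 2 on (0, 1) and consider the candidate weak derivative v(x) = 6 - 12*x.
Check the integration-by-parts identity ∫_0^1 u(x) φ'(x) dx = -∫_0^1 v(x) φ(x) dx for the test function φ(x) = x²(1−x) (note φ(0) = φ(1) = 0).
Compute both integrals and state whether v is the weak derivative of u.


LHS = 1/30, RHS = 1/10. No, v is not the weak derivative of u.

u(x) = -2*x**2 + 2*x + 2, classical derivative u'(x) = 2 - 4*x.
φ(x) = x²(1−x), so φ'(x) = x*(2 - 3*x).
Note φ(0) = φ(1) = 0, so the boundary term u·φ vanishes.
LHS = ∫_0^1 u(x) φ'(x) dx = ∫_0^1 (6*x^4 - 10*x^3 - 2*x^2 + 4*x) dx. Term by term:
  ∫_0^1 6*x^4 dx = 6/5;  ∫_0^1 -10*x^3 dx = -5/2;  ∫_0^1 -2*x^2 dx = -2/3;
  ∫_0^1 4*x dx = 2.
Sum: 6/5 − 5/2 − 2/3 + 2 = 1/30.
So LHS = 1/30.
∫_0^1 v(x) φ(x) dx = ∫_0^1 (12*x^4 - 18*x^3 + 6*x^2) dx. Term by term:
  ∫_0^1 12*x^4 dx = 12/5;  ∫_0^1 -18*x^3 dx = -9/2;  ∫_0^1 6*x^2 dx = 2.
Sum: 12/5 − 9/2 + 2 = -1/10.
So RHS = -∫_0^1 v(x) φ(x) dx = 1/10.
LHS − RHS = -1/15 ≠ 0, so the identity fails.
(For a valid weak derivative the identity must hold for EVERY test function, in particular this one. The failure shows v is NOT the weak derivative of u.)
Correct weak derivative would be u'(x) = 2 - 4*x.


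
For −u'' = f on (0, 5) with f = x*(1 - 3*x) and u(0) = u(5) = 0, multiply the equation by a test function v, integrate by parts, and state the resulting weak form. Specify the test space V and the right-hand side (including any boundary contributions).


V = H^1_0(0, 5) (so v(0) = v(5) = 0); weak form: ∫_0^5 u'v' dx = ∫_0^5 (x*(1 - 3*x)) v dx for all v ∈ V.

Multiply both sides by a test function v and integrate from 0 to 5:
  ∫_0^5 −u''(x) v(x) dx = ∫_0^5 f(x) v(x) dx.
Integrate the LHS by parts once:
  ∫_0^5 −u'' v dx = −[u'(x) v(x)]_0^5 + ∫_0^5 u'(x) v'(x) dx.
Thus ∫_0^5 u'(x) v'(x) dx = ∫_0^5 f(x) v(x) dx + [u'(x) v(x)]_0^5.
Choose V so that boundary terms are either known or forced to vanish.
u is Dirichlet: u(0) = u(5) = 0. Let V = H^1_0(0, 5); then v(0) = v(5) = 0, and [u' v]_0^5 = 0.
Weak formulation: find u (satisfying any essential BC) such that ∫_0^5 u'(x) v'(x) dx = ∫_0^5 f v dx for all v ∈ V.
Substituting f(x) = x*(1 - 3*x), the right-hand side is ∫_0^5 (x*(1 - 3*x)) v dx.


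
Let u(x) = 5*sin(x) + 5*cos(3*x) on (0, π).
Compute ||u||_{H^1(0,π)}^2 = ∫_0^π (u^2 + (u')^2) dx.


||u||_{H^1(0,π)}^2 = 150*π

u'(x) = -15*sin(3*x) + 5*cos(x).
Expand u² and (u')² and integrate term by term on (0, π), using: for integers n ≥ 1, ∫_0^π sin²(nx) dx = ∫_0^π cos²(nx) dx = π/2; for n ≠ n', ∫_0^π sin(nx)sin(n'x) dx = ∫_0^π cos(nx)cos(n'x) dx = 0; and by product-to-sum, ∫_0^π sin(nx)cos(n'x) dx = ½∫_0^π [sin((n+n')x) + sin((n−n')x)] dx, which is 0 when n+n' is even and 2n/(n²−n'²) when n+n' is odd (it need not vanish on (0, π)).
  u² squared terms: (5)²·∫cos(3x)² dx = 25·π/2 = 25*π/2;  (5)²·∫sin(x)² dx = 25·π/2 = 25*π/2.
  u² cross terms: 2·(5)·(5)·∫cos(3x)·sin(x) dx = 50·(0) = 0.
  So ∫_0^π u² dx = 25*π/2 + 25*π/2 + 0 = 25*π.
  (u')² squared terms: (-15)²·∫sin(3x)² dx = 225·π/2 = 225*π/2;  (5)²·∫cos(x)² dx = 25·π/2 = 25*π/2.
  (u')² cross terms: 2·(-15)·(5)·∫sin(3x)·cos(x) dx = -150·(0) = 0.
  So ∫_0^π (u')² dx = 225*π/2 + 25*π/2 + 0 = 125*π.
||u||_{H^1}^2 = (25*π) + (125*π) = 150*π.


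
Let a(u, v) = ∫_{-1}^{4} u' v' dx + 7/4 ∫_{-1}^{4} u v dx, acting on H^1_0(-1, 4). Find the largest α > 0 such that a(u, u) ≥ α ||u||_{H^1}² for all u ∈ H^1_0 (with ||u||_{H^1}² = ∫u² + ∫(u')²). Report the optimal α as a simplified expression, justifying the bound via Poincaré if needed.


α = 1

Coercivity of a(·,·) on H^1_0(-1, 4) means a(u, u) ≥ α ||u||_{H^1}² for every u ∈ H^1_0.
The interval has length L = 5, and Poincaré/coercivity depend only on L. Here a(u, u) = ∫(u')² + (7/4)·∫u².
Here c = 7/4 ≥ 1, so a(u,u) = ∫(u')² + c∫u² ≥ ∫(u')² + ∫u² = ||u||_{H^1}², i.e. α = 1 works. No larger α is possible: a(u,u) ≥ α||u||_{H^1}² means (1−α)∫(u')² ≥ (α−c)∫u², and for the modes u_n = sin(nπ(x−x₀)/L) (x₀ the left endpoint) one has ∫u_n²/∫(u_n')² = (L/(nπ))² → 0, so a(u_n,u_n)/||u_n||_{H^1}² → 1. Hence the optimal constant is α = 1.
Therefore α = 1.


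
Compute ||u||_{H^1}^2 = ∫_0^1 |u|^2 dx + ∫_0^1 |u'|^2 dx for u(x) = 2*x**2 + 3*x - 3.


||u||_{H^1}^2 = 437/15

The H^1 norm (squared) on an interval (0, L) is
  ||u||_{H^1}^2 = ∫_0^L u(x)^2 dx + ∫_0^L u'(x)^2 dx.
Compute u'(x) = 4*x + 3.
Then u(x)^2 = 4*x**4 + 12*x**3 - 3*x**2 - 18*x + 9 and u'(x)^2 = 16*x**2 + 24*x + 9.
Integrate each monomial from 0 to 1 using ∫_0^1 c·x^n dx = c·1^(n+1)/(n+1):
  ∫_0^1 u(x)^2 dx = ∫_0^1 (4*x^4 + 12*x^3 - 3*x^2 - 18*x + 9) dx. Term by term:
    ∫_0^1 4*x^4 dx = 4/5;  ∫_0^1 12*x^3 dx = 3;  ∫_0^1 -3*x^2 dx = -1;
    ∫_0^1 -18*x dx = -9;  ∫_0^1 9 dx = 9.
  Sum: 4/5 + 3 − 1 − 9 + 9 = 14/5.
  ∫_0^1 u'(x)^2 dx = ∫_0^1 (16*x^2 + 24*x + 9) dx. Term by term:
    ∫_0^1 16*x^2 dx = 16/3;  ∫_0^1 24*x dx = 12;  ∫_0^1 9 dx = 9.
  Sum: 16/3 + 12 + 9 = 79/3.
Adding: ||u||_{H^1}^2 = 14/5 + 79/3 = 437/15.


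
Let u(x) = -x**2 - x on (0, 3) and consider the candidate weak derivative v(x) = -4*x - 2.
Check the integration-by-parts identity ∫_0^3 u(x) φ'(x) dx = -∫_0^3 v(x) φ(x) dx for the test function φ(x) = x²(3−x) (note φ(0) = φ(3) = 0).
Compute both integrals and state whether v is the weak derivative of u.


LHS = 621/20, RHS = 621/10. No, v is not the weak derivative of u.

u(x) = -x**2 - x, classical derivative u'(x) = -2*x - 1.
φ(x) = x²(3−x), so φ'(x) = 3*x*(2 - x).
Note φ(0) = φ(3) = 0, so the boundary term u·φ vanishes.
LHS = ∫_0^3 u(x) φ'(x) dx = ∫_0^3 (3*x^4 - 3*x^3 - 6*x^2) dx. Term by term:
  ∫_0^3 3*x^4 dx = 729/5;  ∫_0^3 -3*x^3 dx = -243/4;  ∫_0^3 -6*x^2 dx = -54.
Sum: 729/5 − 243/4 − 54 = 621/20.
So LHS = 621/20.
∫_0^3 v(x) φ(x) dx = ∫_0^3 (4*x^4 - 10*x^3 - 6*x^2) dx. Term by term:
  ∫_0^3 4*x^4 dx = 972/5;  ∫_0^3 -10*x^3 dx = -405/2;  ∫_0^3 -6*x^2 dx = -54.
Sum: 972/5 − 405/2 − 54 = -621/10.
So RHS = -∫_0^3 v(x) φ(x) dx = 621/10.
LHS − RHS = -621/20 ≠ 0, so the identity fails.
(For a valid weak derivative the identity must hold for EVERY test function, in particular this one. The failure shows v is NOT the weak derivative of u.)
Correct weak derivative would be u'(x) = -2*x - 1.


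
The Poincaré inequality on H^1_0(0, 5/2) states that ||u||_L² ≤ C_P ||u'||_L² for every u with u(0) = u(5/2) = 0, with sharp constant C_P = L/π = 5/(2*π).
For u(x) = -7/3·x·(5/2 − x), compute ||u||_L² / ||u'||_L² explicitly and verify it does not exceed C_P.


||u||_L² / ||u'||_L² = sqrt(10)/4 < C_P = 5/(2*π).

u(x) = -7/3·x·(5/2 − x), so u'(x) = 14*x/3 - 35/6.
u(x) = -7/3·x·(5/2 − x) vanishes at x = 0 and x = 5/2, so u ∈ H^1_0(0, 5/2). Differentiate via the product rule and integrate the resulting polynomials term by term.
  ∫_0^5/2 u² dx = ∫_0^5/2 (49*x^4/9 - 245*x^3/9 + 1225*x^2/36) dx. Term by term:
    ∫_0^5/2 49*x^4/9 dx = 30625/288;  ∫_0^5/2 -245*x^3/9 dx = -153125/576;  ∫_0^5/2 1225*x^2/36 dx = 153125/864.
  Sum: 30625/288 − 153125/576 + 153125/864 = 30625/1728.
  ∫_0^5/2 (u')² dx = ∫_0^5/2 (196*x^2/9 - 490*x/9 + 1225/36) dx. Term by term:
    ∫_0^5/2 196*x^2/9 dx = 6125/54;  ∫_0^5/2 -490*x/9 dx = -6125/36;  ∫_0^5/2 1225/36 dx = 6125/72.
  Sum: 6125/54 − 6125/36 + 6125/72 = 6125/216.
∫_0^5/2 u² dx = 30625/1728, so ||u||_L² = 175*sqrt(3)/72.
∫_0^5/2 (u')² dx = 6125/216, so ||u'||_L² = 35*sqrt(30)/36.
Ratio ||u||_L² / ||u'||_L² = sqrt(10)/4.
Sharp Poincaré constant on H^1_0(0, 5/2) is C_P = L/π = 5/(2*π), achieved by sin(2*π/5·x).
A polynomial bump cannot attain the sharp Poincaré constant (only the first sine eigenfunction does), so the ratio is strictly less than C_P, consistent with ||u||_L² ≤ C_P ||u'||_L².


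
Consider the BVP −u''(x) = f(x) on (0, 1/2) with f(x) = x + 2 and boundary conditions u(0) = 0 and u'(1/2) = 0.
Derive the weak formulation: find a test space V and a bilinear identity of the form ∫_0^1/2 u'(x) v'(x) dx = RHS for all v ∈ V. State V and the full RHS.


V = {v ∈ H^1(0, 1/2) : v(0) = 0} (test functions vanish at x = 0 where u is specified); weak form: ∫_0^1/2 u'v' dx = ∫_0^1/2 (x + 2) v dx for all v ∈ V.

Multiply both sides by a test function v and integrate from 0 to 1/2:
  ∫_0^1/2 −u''(x) v(x) dx = ∫_0^1/2 f(x) v(x) dx.
Integrate the LHS by parts once:
  ∫_0^1/2 −u'' v dx = −[u'(x) v(x)]_0^1/2 + ∫_0^1/2 u'(x) v'(x) dx.
Thus ∫_0^1/2 u'(x) v'(x) dx = ∫_0^1/2 f(x) v(x) dx + [u'(x) v(x)]_0^1/2.
Choose V so that boundary terms are either known or forced to vanish.
Mixed BC: u(0) = 0 (Dirichlet) and u'(1/2) = 0 (Neumann). Define V = {v ∈ H^1(0, 1/2) : v(0) = 0}. Then [u' v]_0^1/2 = u'(1/2)·v(1/2) − u'(0)·0 = 0.
Weak formulation: find u (satisfying any essential BC) such that ∫_0^1/2 u'(x) v'(x) dx = ∫_0^1/2 f v dx for all v ∈ V (Dirichlet at 0 absorbed into V; the Neumann datum at x = 1/2 is zero, so no boundary term remains).
Substituting f(x) = x + 2, the right-hand side is ∫_0^1/2 (x + 2) v dx.
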